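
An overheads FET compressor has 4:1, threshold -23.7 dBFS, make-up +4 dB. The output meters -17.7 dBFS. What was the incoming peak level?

Remove make-up: -17.7 − 4 = -21.7 dBFS.
Post-compression overshoot = -21.7 − (-23.7) = 2 dB.
Input overshoot = R × output overshoot = 8 dB → input = -23.7 + 8 = -15.7 dBFS.

-15.7 dBFS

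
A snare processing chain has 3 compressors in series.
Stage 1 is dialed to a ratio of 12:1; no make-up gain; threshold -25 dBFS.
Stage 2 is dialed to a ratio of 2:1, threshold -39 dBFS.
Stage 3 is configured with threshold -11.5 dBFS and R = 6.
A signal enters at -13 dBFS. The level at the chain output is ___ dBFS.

-31.5 dBFS

Stage 1: overshoot 12 dB → 12/12 = 1 dB → -24 dBFS.
Stage 2: 15 dB above -39 dBFS, reduced 2:1 to 7.5 dB above → -31.5 dBFS.
Stage 3: -31.5 dBFS is at or below the -11.5 dBFS threshold — no compression; output -31.5 dBFS.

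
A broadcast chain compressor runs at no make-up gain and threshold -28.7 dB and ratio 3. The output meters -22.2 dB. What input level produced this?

-9.2 dB

That's 6.5 dB above the -28.7 dB threshold.
Input overshoot = R × output overshoot = 19.5 dB → input = -28.7 + 19.5 = -9.2 dB.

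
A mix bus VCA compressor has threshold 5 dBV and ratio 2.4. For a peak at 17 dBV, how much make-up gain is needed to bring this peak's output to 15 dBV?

Overshoot 12 dB → 12/2.4 = 5 dB after compression, so the compressed level is 5 + 5 = 10 dBV.
Make-up = target − compressed = 15 − 10 = 5 dB.

5 dB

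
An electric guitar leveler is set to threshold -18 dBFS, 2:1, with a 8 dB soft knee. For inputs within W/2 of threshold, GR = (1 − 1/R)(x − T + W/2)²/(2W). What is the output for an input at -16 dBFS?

-17.125 dBFS

x − T + W/2 = -16 − (-18) + 4 = 6.
GR = (1 − 1/2) × 6² / 16 = 0.5 × 36 / 16 = 1.125 dB.
Output = -16 − 1.125 = -17.125 dBFS.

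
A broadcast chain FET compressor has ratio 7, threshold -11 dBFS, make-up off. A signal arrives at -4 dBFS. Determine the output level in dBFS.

-4 dBFS sits 7 dB over threshold.
The 7 dB excess becomes 1 dB after 7:1 reduction.
That puts the output at -10 dBFS.

-10 dBFS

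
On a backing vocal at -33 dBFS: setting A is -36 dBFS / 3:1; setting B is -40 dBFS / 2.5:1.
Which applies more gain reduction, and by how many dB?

B, by 2.2 dB

A: 3 dB over, compressed to 1 dB over, so 2 dB of GR.
B: 7 dB over, compressed to 2.8 dB over, so 4.2 dB of GR.
Difference: 2.2 dB in favour of B.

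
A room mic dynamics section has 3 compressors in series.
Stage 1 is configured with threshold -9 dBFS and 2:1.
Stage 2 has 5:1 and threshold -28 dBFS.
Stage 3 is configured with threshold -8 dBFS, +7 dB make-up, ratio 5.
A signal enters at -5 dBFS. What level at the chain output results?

Stage 1: 4 dB above -9 dBFS, reduced 2:1 to 2 dB above → -7 dBFS.
Stage 2: overshoot 21 dB → 21/5 = 4.2 dB → -23.8 dBFS.
Stage 3: -23.8 dBFS ≤ -8 dBFS, so stage 3 doesn't engage; make-up brings it to -16.8 dBFS.

-16.8 dBFS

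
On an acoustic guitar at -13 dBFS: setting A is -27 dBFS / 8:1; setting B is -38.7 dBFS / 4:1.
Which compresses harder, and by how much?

B, by 7.025 dB

A: 14 dB over, compressed to 1.75 dB over, so 12.25 dB of GR.
B: 25.7 dB over, compressed to 6.425 dB over, so 19.275 dB of GR.
B applies 7.025 dB more gain reduction.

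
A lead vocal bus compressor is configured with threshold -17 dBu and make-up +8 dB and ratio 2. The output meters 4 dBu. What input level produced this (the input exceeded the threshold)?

9 dBu

Before make-up, the level was 4 − 8 = -4 dBu.
The compressed level sits -4 − (-17) = 13 dB over threshold.
Before 2:1 compression the overshoot was 13 × 2 = 26 dB, so input = -17 + 26 = 9 dBu.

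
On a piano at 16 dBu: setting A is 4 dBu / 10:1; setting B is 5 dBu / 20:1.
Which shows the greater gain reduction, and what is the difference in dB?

A: overshoot 12 dB → output overshoot 1.2 dB → GR 10.8 dB.
B: overshoot 11 dB → output overshoot 0.55 dB → GR 10.45 dB.
Difference: 0.35 dB in favour of A.

A, by 0.35 dB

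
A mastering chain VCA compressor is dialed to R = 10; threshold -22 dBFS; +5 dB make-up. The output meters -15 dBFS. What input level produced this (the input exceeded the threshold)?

-2 dBFS

Before make-up, the level was -15 − 5 = -20 dBFS.
That's 2 dB above the -22 dBFS threshold.
Undo the ratio: input overshoot = 2 × 10 = 20 dB, giving input = -2 dBFS.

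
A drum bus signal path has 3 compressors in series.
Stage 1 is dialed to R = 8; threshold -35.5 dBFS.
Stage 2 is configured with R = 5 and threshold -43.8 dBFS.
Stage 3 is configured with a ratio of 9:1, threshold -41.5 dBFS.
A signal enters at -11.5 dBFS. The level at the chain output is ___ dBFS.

-41.54 dBFS

Stage 1: overshoot 24 dB → 24/8 = 3 dB → -32.5 dBFS.
Stage 2: overshoot 11.3 dB → 11.3/5 = 2.26 dB → -41.54 dBFS.
Stage 3: -41.54 dBFS ≤ -41.5 dBFS, so stage 3 doesn't engage; output -41.54 dBFS.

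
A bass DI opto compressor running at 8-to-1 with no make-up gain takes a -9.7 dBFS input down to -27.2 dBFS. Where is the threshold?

-29.7 dBFS

Let T be the threshold. Output overshoot = (input overshoot)/R, so -27.2 − T = (-9.7 − T)/8.
8·(-27.2 − T) = -9.7 − T → 7·T = -217.6 − (-9.7) = -207.9.
T = -207.9/7 = -29.7 dBFS.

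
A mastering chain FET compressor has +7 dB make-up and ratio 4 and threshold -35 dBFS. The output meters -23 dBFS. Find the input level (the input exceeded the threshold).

-15 dBFS

Stripping the +7 dB make-up gives -30 dBFS at the gain stage.
The compressed level sits -30 − (-35) = 5 dB over threshold.
Input overshoot = R × output overshoot = 20 dB → input = -35 + 20 = -15 dBFS.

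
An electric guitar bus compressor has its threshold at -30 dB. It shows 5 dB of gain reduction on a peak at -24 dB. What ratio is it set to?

6:1

Input overshoot = -24 − (-30) = 6 dB.
Output overshoot = 6 − 5 = 1 dB.
Ratio = input overshoot / output overshoot = 6 / 1 = 6.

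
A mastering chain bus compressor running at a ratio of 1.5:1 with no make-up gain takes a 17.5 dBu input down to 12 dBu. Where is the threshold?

1 dBu

Input is 16.5 dB above T (since output overshoot × R = input overshoot: (12 − T)·1.5 = 17.5 − T gives T = 1 dBu).
Check: 1 + (17.5 − 1)/1.5 = 1 + 11 = 12 dBu. ✓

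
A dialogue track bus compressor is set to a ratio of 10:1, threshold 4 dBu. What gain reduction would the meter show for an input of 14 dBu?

9 dB

14 dBu exceeds the threshold by 10 dB.
After 10:1 compression the overshoot becomes 10/10 = 1 dB.
So the signal is attenuated by 10 − 1 = 9 dB.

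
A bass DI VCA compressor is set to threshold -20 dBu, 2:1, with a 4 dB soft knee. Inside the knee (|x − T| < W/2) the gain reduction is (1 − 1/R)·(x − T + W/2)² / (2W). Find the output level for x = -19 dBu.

-19.5625 dBu

x − T + W/2 = -19 − (-20) + 2 = 3.
GR = (1 − 1/2) × 3² / 8 = 0.5 × 9 / 8 = 0.5625 dB.
Output = -19 − 0.5625 = -19.5625 dBu.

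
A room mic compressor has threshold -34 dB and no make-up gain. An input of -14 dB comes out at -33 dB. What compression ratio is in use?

20:1

Input overshoot = -14 − (-34) = 20 dB; output overshoot = -33 − (-34) = 1 dB.
Ratio = 20 / 1 = 20.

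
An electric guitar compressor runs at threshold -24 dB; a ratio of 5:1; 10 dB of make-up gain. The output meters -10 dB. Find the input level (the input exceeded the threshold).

-4 dB

Before make-up, the level was -10 − 10 = -20 dB.
The compressed level sits -20 − (-24) = 4 dB over threshold.
Before 5:1 compression the overshoot was 4 × 5 = 20 dB, so input = -24 + 20 = -4 dB.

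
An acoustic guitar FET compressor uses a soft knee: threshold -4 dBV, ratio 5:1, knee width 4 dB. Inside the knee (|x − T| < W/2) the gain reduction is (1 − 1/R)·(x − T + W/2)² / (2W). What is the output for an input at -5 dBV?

x − T + W/2 = -5 − (-4) + 2 = 1.
GR = (1 − 1/5) × 1² / 8 = 0.8 × 1 / 8 = 0.1 dB.
Output = -5 − 0.1 = -5.1 dBV.

-5.1 dBV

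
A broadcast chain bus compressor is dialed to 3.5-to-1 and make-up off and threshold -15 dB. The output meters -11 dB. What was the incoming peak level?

-1 dB

That's 4 dB above the -15 dB threshold.
Before 3.5:1 compression the overshoot was 4 × 3.5 = 14 dB, so input = -15 + 14 = -1 dB.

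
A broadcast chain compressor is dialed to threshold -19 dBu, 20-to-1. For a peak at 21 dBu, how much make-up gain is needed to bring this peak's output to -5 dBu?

The peak compresses to -19 + 40/20 = -17 dBu.
To reach -5 dBu requires -5 − (-17) = 12 dB of make-up.

12 dB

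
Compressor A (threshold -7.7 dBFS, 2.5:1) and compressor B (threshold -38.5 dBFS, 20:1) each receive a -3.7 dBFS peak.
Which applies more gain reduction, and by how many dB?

A: 4 dB over, compressed to 1.6 dB over, so 2.4 dB of GR.
B: 34.8 dB over, compressed to 1.74 dB over, so 33.06 dB of GR.
Difference: 30.66 dB in favour of B.

B, by 30.66 dB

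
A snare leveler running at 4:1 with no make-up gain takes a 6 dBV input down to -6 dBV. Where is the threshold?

-10 dBV

Gain reduction = 6 − (-6) = 12 dB; output overshoot = GR / (R − 1) = 12 / 3 = 4 dB.
Threshold = output − output overshoot = -6 − 4 = -10 dBV.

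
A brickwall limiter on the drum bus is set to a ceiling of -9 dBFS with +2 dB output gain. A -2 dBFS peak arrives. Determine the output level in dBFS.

The limiter clamps the peak to its -9 dBFS ceiling.
Output gain then adds 2 dB: -9 + 2 = -7 dBFS.

-7 dBFS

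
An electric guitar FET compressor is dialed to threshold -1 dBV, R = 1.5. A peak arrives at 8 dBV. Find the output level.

5 dBV

Overshoot: 8 − (-1) = 9 dB.
At 1.5:1 the overshoot is divided by 1.5, leaving 6 dB above threshold.
So the level is -1 + 6 = 5 dBV.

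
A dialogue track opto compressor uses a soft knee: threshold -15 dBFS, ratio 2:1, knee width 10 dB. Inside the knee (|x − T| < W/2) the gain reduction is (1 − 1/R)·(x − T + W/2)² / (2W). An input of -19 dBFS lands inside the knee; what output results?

-19.025 dBFS

x − T + W/2 = -19 − (-15) + 5 = 1.
GR = (1 − 1/2) × 1² / 20 = 0.5 × 1 / 20 = 0.025 dB.
Output = -19 − 0.025 = -19.025 dBFS.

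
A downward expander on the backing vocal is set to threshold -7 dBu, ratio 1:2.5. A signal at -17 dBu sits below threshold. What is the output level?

-32 dBu

Below threshold, a 1:2.5 expander applies gain = (2.5−1)×(T − x) of attenuation.
(2.5−1) × 10 = 15 dB, so output = -17 − 15 = -32 dBu.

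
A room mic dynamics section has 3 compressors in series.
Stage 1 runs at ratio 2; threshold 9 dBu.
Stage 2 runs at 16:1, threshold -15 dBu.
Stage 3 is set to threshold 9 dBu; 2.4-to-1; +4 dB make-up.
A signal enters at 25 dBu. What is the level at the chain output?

-9 dBu

Stage 1: 16 dB above 9 dBu, reduced 2:1 to 8 dB above → 17 dBu.
Stage 2: 17 dBu is 32 dB over -15 dBu; at 16:1 that becomes 2 dB over, giving -13 dBu.
Stage 3: below threshold (-13 ≤ 9); passes unchanged; make-up brings it to -9 dBu.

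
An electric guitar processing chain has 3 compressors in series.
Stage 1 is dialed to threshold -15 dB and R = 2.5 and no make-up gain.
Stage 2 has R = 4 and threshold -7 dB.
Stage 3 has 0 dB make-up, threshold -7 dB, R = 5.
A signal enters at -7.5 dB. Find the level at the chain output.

-12 dB

Stage 1: -7.5 dB is 7.5 dB over -15 dB; at 2.5:1 that becomes 3 dB over, giving -12 dB.
Stage 2: -12 dB is at or below the -7 dB threshold — no compression; output -12 dB.
Stage 3: -12 dB is at or below the -7 dB threshold — no compression; output -12 dB.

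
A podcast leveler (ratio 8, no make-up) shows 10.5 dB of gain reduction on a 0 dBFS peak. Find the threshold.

Let T be the threshold. Output overshoot = (input overshoot)/R, so -10.5 − T = (0 − T)/8.
8·(-10.5 − T) = 0 − T → 7·T = -84 − 0 = -84.
T = -84/7 = -12 dBFS.

-12 dBFS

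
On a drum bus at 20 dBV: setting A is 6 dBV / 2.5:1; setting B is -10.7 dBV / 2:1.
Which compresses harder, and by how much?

B, by 6.95 dB

A: 14 dB over, compressed to 5.6 dB over, so 8.4 dB of GR.
B: 30.7 dB over, compressed to 15.35 dB over, so 15.35 dB of GR.
B reduces 6.95 dB more.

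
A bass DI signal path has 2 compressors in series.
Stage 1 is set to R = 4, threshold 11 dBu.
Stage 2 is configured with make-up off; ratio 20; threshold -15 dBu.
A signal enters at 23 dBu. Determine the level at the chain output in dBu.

-13.55 dBu

Stage 1: overshoot 12 dB → 12/4 = 3 dB → 14 dBu.
Stage 2: 29 dB above -15 dBu, reduced 20:1 to 1.45 dB above → -13.55 dBu.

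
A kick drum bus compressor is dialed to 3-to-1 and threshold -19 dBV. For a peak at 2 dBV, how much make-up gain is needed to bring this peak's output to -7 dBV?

5 dB

Without make-up, output = threshold + overshoot/3 = -19 + 7 = -12 dBV.
Gap to target: 5 dB.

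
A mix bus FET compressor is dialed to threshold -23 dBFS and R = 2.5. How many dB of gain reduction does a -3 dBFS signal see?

12 dB

The signal is 20 dB above threshold.
At 2.5:1, output sits 20/2.5 = 8 dB above threshold.
Gain reduction = 20 − 8 = 12 dB.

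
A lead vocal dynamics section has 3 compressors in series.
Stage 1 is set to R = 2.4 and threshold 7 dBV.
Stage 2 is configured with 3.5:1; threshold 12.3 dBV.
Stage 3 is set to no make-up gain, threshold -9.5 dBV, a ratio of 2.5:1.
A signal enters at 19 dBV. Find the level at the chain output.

-0.9 dBV

Stage 1: 19 dBV is 12 dB over 7 dBV; at 2.4:1 that becomes 5 dB over, giving 12 dBV.
Stage 2: below threshold (12 ≤ 12.3); passes unchanged; output 12 dBV.
Stage 3: 12 dBV is 21.5 dB over -9.5 dBV; at 2.5:1 that becomes 8.6 dB over, giving -0.9 dBV.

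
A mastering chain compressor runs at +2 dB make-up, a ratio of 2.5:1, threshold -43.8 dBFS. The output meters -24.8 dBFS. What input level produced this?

Before make-up, the level was -24.8 − 2 = -26.8 dBFS.
That's 17 dB above the -43.8 dBFS threshold.
Undo the ratio: input overshoot = 17 × 2.5 = 42.5 dB, giving input = -1.3 dBFS.

-1.3 dBFS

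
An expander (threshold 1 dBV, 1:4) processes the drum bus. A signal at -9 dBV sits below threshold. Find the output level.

Below threshold, a 1:4 expander applies gain = (4−1)×(T − x) of attenuation.
(4−1) × 10 = 30 dB, so output = -9 − 30 = -39 dBV.

-39 dBV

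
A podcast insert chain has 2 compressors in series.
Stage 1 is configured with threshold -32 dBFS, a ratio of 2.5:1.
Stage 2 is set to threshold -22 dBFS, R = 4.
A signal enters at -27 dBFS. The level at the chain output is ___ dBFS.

Stage 1: -27 dBFS is 5 dB over -32 dBFS; at 2.5:1 that becomes 2 dB over, giving -30 dBFS.
Stage 2: -30 dBFS ≤ -22 dBFS, so stage 2 doesn't engage; output -30 dBFS.

-30 dBFS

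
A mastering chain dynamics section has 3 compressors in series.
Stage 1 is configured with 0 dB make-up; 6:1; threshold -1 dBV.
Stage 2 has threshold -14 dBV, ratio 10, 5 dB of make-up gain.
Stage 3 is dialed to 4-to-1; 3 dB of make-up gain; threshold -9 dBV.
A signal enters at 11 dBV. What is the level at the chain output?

-5.625 dBV

Stage 1: 11 dBV is 12 dB over -1 dBV; at 6:1 that becomes 2 dB over, giving 1 dBV.
Stage 2: 1 dBV is 15 dB over -14 dBV; at 10:1 that becomes 1.5 dB over, giving -12.5 dBV; +5 dB make-up → -7.5 dBV.
Stage 3: overshoot 1.5 dB → 1.5/4 = 0.375 dB → -8.625 dBV; +3 dB make-up → -5.625 dBV.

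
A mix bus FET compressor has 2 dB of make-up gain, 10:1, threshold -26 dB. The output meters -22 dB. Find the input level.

-6 dB

Remove make-up: -22 − 2 = -24 dB.
Post-compression overshoot = -24 − (-26) = 2 dB.
Before 10:1 compression the overshoot was 2 × 10 = 20 dB, so input = -26 + 20 = -6 dB.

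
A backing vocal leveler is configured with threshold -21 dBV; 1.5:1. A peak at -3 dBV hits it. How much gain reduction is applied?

The signal is 18 dB above threshold.
After 1.5:1 compression the overshoot becomes 18/1.5 = 12 dB.
So the signal is attenuated by 18 − 12 = 6 dB.

6 dB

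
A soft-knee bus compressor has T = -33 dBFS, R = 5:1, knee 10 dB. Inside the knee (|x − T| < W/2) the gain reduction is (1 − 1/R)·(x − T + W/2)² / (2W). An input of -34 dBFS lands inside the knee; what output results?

-34.64 dBFS

x − T + W/2 = -34 − (-33) + 5 = 4.
GR = (1 − 1/5) × 4² / 20 = 0.8 × 16 / 20 = 0.64 dB.
Output = -34 − 0.64 = -34.64 dBFS.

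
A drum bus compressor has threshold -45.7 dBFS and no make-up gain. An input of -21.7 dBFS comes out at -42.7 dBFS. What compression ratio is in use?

8:1

Input overshoot = -21.7 − (-45.7) = 24 dB; output overshoot = -42.7 − (-45.7) = 3 dB.
Ratio = 24 / 3 = 8.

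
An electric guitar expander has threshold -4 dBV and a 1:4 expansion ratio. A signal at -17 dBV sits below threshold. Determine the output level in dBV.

-56 dBV

Below threshold, a 1:4 expander applies gain = (4−1)×(T − x) of attenuation.
(4−1) × 13 = 39 dB, so output = -17 − 39 = -56 dBV.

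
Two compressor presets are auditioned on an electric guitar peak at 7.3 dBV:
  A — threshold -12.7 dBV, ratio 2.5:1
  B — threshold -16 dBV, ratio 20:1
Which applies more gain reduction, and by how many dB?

B, by 10.135 dB

A: GR = 20 − 20/2.5 = 12 dB.
B: GR = 23.3 − 23.3/20 = 22.135 dB.
B applies 10.135 dB more gain reduction.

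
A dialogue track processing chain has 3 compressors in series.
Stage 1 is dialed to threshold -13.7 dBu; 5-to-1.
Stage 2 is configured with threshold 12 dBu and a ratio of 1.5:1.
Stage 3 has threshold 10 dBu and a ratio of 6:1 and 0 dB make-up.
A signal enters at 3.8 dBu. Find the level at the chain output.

-10.2 dBu

Stage 1: 3.8 dBu is 17.5 dB over -13.7 dBu; at 5:1 that becomes 3.5 dB over, giving -10.2 dBu.
Stage 2: below threshold (-10.2 ≤ 12); passes unchanged; output -10.2 dBu.
Stage 3: -10.2 dBu is at or below the 10 dBu threshold — no compression; output -10.2 dBu.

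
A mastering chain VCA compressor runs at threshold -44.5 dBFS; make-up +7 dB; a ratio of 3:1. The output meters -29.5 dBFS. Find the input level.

Stripping the +7 dB make-up gives -36.5 dBFS at the gain stage.
Post-compression overshoot = -36.5 − (-44.5) = 8 dB.
Input overshoot = R × output overshoot = 24 dB → input = -44.5 + 24 = -20.5 dBFS.

-20.5 dBFS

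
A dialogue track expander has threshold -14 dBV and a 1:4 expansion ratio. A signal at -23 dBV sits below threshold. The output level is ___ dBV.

-50 dBV

Undershoot = (-14) − (-23) = 9 dB.
At 1:4, that expands to 36 dB under threshold.
Output = -14 − 36 = -50 dBV.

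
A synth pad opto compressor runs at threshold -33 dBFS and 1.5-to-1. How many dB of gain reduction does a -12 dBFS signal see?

Overshoot = -12 − (-33) = 21 dB.
A 1.5:1 ratio leaves 14 dB of that excess.
GR = overshoot in − overshoot out = 21 − 14 = 7 dB.

7 dB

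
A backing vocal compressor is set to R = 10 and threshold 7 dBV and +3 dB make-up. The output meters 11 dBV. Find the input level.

17 dBV

Remove make-up: 11 − 3 = 8 dBV.
Post-compression overshoot = 8 − 7 = 1 dB.
Before 10:1 compression the overshoot was 1 × 10 = 10 dB, so input = 7 + 10 = 17 dBV.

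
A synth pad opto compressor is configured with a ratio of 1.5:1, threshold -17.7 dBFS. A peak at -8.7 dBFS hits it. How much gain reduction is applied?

3 dB

-8.7 dBFS exceeds the threshold by 9 dB.
After 1.5:1 compression the overshoot becomes 9/1.5 = 6 dB.
So the signal is attenuated by 9 − 6 = 3 dB.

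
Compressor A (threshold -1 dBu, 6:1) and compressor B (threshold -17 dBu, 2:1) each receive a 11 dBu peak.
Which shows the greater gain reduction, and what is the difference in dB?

B, by 4 dB

A: overshoot 12 dB → output overshoot 2 dB → GR 10 dB.
B: overshoot 28 dB → output overshoot 14 dB → GR 14 dB.
Difference: 4 dB in favour of B.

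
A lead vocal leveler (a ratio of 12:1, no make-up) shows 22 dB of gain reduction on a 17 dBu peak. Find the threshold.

Let T be the threshold. Output overshoot = (input overshoot)/R, so -5 − T = (17 − T)/12.
12·(-5 − T) = 17 − T → 11·T = -60 − 17 = -77.
T = -77/11 = -7 dBu.

-7 dBu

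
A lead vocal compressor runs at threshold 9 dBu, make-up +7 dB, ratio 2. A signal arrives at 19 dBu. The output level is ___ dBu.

21 dBu

Overshoot: 19 − 9 = 10 dB.
2:1 compression reduces that to 10/2 = 5 dB over.
Output = 9 + 5 = 14 dBu; make-up adds 7 dB, giving 21 dBu.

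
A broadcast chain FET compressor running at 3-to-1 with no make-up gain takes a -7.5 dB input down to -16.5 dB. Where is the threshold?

-21 dB

Input is 13.5 dB above T (since output overshoot × R = input overshoot: (-16.5 − T)·3 = -7.5 − T gives T = -21 dB).
Check: -21 + (-7.5 − (-21))/3 = -21 + 4.5 = -16.5 dB. ✓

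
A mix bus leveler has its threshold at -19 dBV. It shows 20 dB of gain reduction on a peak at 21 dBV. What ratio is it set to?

Input overshoot = 21 − (-19) = 40 dB.
Output overshoot = 40 − 20 = 20 dB.
Ratio = input overshoot / output overshoot = 40 / 20 = 2.

2:1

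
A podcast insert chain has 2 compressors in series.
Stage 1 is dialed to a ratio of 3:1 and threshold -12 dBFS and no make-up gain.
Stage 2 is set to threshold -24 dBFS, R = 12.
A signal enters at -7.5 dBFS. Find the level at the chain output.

Stage 1: overshoot 4.5 dB → 4.5/3 = 1.5 dB → -10.5 dBFS.
Stage 2: 13.5 dB above -24 dBFS, reduced 12:1 to 1.125 dB above → -22.875 dBFS.

-22.875 dBFS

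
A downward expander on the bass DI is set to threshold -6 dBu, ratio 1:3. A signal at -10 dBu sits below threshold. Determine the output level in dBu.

-18 dBu

Undershoot = (-6) − (-10) = 4 dB.
At 1:3, that expands to 12 dB under threshold.
Output = -6 − 12 = -18 dBu.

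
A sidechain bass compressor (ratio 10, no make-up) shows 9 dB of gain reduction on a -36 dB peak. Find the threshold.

Gain reduction = -36 − (-45) = 9 dB; output overshoot = GR / (R − 1) = 9 / 9 = 1 dB.
Threshold = output − output overshoot = -45 − 1 = -46 dB.

-46 dB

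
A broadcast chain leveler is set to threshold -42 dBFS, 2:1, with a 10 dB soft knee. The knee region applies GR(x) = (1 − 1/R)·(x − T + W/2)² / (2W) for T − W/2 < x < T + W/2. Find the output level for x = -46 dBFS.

-46.025 dBFS

x − T + W/2 = -46 − (-42) + 5 = 1.
GR = (1 − 1/2) × 1² / 20 = 0.5 × 1 / 20 = 0.025 dB.
Output = -46 − 0.025 = -46.025 dBFS.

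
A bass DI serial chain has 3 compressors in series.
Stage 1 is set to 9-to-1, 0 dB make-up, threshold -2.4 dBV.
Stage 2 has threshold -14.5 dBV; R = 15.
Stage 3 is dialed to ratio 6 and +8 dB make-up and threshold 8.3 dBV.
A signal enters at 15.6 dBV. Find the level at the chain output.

-5.56 dBV

Stage 1: 15.6 dBV is 18 dB over -2.4 dBV; at 9:1 that becomes 2 dB over, giving -0.4 dBV.
Stage 2: overshoot 14.1 dB → 14.1/15 = 0.94 dB → -13.56 dBV.
Stage 3: below threshold (-13.56 ≤ 8.3); passes unchanged; make-up brings it to -5.56 dBV.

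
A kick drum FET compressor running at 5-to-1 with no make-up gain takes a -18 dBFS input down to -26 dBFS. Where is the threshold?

-28 dBFS

Let T be the threshold. Output overshoot = (input overshoot)/R, so -26 − T = (-18 − T)/5.
5·(-26 − T) = -18 − T → 4·T = -130 − (-18) = -112.
T = -112/4 = -28 dBFS.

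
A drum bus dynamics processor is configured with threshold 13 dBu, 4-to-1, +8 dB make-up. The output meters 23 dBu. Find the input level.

21 dBu

Stripping the +8 dB make-up gives 15 dBu at the gain stage.
That's 2 dB above the 13 dBu threshold.
Undo the ratio: input overshoot = 2 × 4 = 8 dB, giving input = 21 dBu.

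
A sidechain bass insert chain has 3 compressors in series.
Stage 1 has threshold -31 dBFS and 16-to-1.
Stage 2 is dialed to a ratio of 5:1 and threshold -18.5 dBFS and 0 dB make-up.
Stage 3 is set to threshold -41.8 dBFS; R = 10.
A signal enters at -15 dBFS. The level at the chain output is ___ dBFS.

Stage 1: 16 dB above -31 dBFS, reduced 16:1 to 1 dB above → -30 dBFS.
Stage 2: -30 dBFS is at or below the -18.5 dBFS threshold — no compression; output -30 dBFS.
Stage 3: 11.8 dB above -41.8 dBFS, reduced 10:1 to 1.18 dB above → -40.62 dBFS.

-40.62 dBFS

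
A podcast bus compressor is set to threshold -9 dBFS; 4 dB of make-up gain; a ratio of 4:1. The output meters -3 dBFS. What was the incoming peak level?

Remove make-up: -3 − 4 = -7 dBFS.
The compressed level sits -7 − (-9) = 2 dB over threshold.
Undo the ratio: input overshoot = 2 × 4 = 8 dB, giving input = -1 dBFS.

-1 dBFS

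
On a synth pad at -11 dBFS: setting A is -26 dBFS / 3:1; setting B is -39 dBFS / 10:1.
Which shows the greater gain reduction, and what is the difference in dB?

A: overshoot 15 dB → output overshoot 5 dB → GR 10 dB.
B: overshoot 28 dB → output overshoot 2.8 dB → GR 25.2 dB.
Difference: 15.2 dB in favour of B.

B, by 15.2 dB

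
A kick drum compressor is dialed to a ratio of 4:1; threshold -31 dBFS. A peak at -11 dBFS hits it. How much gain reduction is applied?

15 dB

-11 dBFS exceeds the threshold by 20 dB.
At 4:1, output sits 20/4 = 5 dB above threshold.
Gain reduction = 20 − 5 = 15 dB.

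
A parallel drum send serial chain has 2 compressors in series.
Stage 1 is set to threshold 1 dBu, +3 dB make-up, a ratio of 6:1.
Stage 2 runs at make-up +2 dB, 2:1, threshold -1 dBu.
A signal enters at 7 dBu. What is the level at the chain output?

Stage 1: 7 dBu is 6 dB over 1 dBu; at 6:1 that becomes 1 dB over, giving 2 dBu; +3 dB make-up → 5 dBu.
Stage 2: 6 dB above -1 dBu, reduced 2:1 to 3 dB above → 2 dBu; +2 dB make-up → 4 dBu.

4 dBu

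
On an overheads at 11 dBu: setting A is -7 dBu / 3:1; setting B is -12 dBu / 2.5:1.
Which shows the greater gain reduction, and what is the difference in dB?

B, by 1.8 dB

A: 18 dB over, compressed to 6 dB over, so 12 dB of GR.
B: 23 dB over, compressed to 9.2 dB over, so 13.8 dB of GR.
B reduces 1.8 dB more.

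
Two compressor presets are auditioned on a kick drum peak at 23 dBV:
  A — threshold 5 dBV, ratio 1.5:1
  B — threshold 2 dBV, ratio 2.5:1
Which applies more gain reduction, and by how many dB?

A: GR = 18 − 18/1.5 = 6 dB.
B: GR = 21 − 21/2.5 = 12.6 dB.
B applies 6.6 dB more gain reduction.

B, by 6.6 dB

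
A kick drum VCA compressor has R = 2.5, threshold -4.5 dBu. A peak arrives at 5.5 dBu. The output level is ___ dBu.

-0.5 dBu

5.5 dBu sits 10 dB over threshold.
The 10 dB excess becomes 4 dB after 2.5:1 reduction.
Output = -4.5 + 4 = -0.5 dBu.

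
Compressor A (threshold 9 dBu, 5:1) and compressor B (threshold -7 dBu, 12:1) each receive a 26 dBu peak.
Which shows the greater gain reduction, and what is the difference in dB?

B, by 16.65 dB

A: 17 dB over, compressed to 3.4 dB over, so 13.6 dB of GR.
B: 33 dB over, compressed to 2.75 dB over, so 30.25 dB of GR.
Difference: 16.65 dB in favour of B.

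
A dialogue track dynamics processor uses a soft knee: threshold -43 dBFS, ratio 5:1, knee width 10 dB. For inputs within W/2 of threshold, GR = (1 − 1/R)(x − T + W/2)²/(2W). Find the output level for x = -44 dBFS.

-44.64 dBFS

x − T + W/2 = -44 − (-43) + 5 = 4.
GR = (1 − 1/5) × 4² / 20 = 0.8 × 16 / 20 = 0.64 dB.
Output = -44 − 0.64 = -44.64 dBFS.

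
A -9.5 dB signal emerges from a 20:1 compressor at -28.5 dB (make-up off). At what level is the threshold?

Input is 20 dB above T (since output overshoot × R = input overshoot: (-28.5 − T)·20 = -9.5 − T gives T = -29.5 dB).
Check: -29.5 + (-9.5 − (-29.5))/20 = -29.5 + 1 = -28.5 dB. ✓

-29.5 dB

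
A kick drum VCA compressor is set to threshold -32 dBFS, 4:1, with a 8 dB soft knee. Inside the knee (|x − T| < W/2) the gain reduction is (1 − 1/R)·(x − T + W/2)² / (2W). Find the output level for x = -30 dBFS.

x − T + W/2 = -30 − (-32) + 4 = 6.
GR = (1 − 1/4) × 6² / 16 = 0.75 × 36 / 16 = 1.6875 dB.
Output = -30 − 1.6875 = -31.6875 dBFS.

-31.6875 dBFS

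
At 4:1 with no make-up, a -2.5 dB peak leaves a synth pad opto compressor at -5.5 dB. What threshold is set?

Let T be the threshold. Output overshoot = (input overshoot)/R, so -5.5 − T = (-2.5 − T)/4.
4·(-5.5 − T) = -2.5 − T → 3·T = -22 − (-2.5) = -19.5.
T = -19.5/3 = -6.5 dB.

-6.5 dB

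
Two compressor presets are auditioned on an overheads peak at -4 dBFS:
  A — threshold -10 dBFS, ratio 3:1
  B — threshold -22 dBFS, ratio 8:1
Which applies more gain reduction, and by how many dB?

A: overshoot 6 dB → output overshoot 2 dB → GR 4 dB.
B: overshoot 18 dB → output overshoot 2.25 dB → GR 15.75 dB.
Difference: 11.75 dB in favour of B.

B, by 11.75 dB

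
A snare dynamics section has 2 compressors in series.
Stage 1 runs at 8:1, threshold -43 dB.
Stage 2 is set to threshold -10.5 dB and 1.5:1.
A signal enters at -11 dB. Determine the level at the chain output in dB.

Stage 1: overshoot 32 dB → 32/8 = 4 dB → -39 dB.
Stage 2: below threshold (-39 ≤ -10.5); passes unchanged; output -39 dB.

-39 dB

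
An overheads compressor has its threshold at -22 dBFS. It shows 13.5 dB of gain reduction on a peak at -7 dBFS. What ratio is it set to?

Input overshoot = -7 − (-22) = 15 dB.
Output overshoot = 15 − 13.5 = 1.5 dB.
Ratio = input overshoot / output overshoot = 15 / 1.5 = 10.

10:1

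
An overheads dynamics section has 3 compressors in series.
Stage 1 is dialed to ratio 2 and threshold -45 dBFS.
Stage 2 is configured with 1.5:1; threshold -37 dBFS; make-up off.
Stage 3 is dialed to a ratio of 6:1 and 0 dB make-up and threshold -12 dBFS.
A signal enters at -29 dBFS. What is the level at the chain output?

-37 dBFS

Stage 1: -29 dBFS is 16 dB over -45 dBFS; at 2:1 that becomes 8 dB over, giving -37 dBFS.
Stage 2: -37 dBFS ≤ -37 dBFS, so stage 2 doesn't engage; output -37 dBFS.
Stage 3: -37 dBFS ≤ -12 dBFS, so stage 3 doesn't engage; output -37 dBFS.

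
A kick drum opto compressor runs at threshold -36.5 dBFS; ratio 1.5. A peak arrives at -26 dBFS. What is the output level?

Overshoot: -26 − (-36.5) = 10.5 dB.
1.5:1 compression reduces that to 10.5/1.5 = 7 dB over.
So the level is -36.5 + 7 = -29.5 dBFS.

-29.5 dBFS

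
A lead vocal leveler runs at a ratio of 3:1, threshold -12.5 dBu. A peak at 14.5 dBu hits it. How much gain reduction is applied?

The signal is 27 dB above threshold.
At 3:1, output sits 27/3 = 9 dB above threshold.
Gain reduction = 27 − 9 = 18 dB.

18 dB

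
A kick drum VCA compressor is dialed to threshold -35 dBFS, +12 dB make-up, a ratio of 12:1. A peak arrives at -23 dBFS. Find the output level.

-22 dBFS

-23 dBFS sits 12 dB over threshold.
12:1 compression reduces that to 12/12 = 1 dB over.
That puts the output at -34 dBFS; make-up adds 12 dB, giving -22 dBFS.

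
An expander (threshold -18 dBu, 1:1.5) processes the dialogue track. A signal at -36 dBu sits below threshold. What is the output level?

Below threshold, a 1:1.5 expander applies gain = (1.5−1)×(T − x) of attenuation.
(1.5−1) × 18 = 9 dB, so output = -36 − 9 = -45 dBu.

-45 dBu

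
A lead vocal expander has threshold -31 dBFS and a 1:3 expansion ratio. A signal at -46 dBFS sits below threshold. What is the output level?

-76 dBFS

The input is 15 dB below the -31 dBFS threshold.
A 1:3 expander multiplies undershoot by 3: 15 × 3 = 45 dB below threshold.
Output = -31 − 45 = -76 dBFS.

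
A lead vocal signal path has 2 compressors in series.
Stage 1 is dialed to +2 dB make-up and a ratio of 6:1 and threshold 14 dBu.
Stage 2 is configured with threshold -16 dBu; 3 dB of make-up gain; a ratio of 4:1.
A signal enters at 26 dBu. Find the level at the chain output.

Stage 1: 12 dB above 14 dBu, reduced 6:1 to 2 dB above → 16 dBu; +2 dB make-up → 18 dBu.
Stage 2: 18 dBu is 34 dB over -16 dBu; at 4:1 that becomes 8.5 dB over, giving -7.5 dBu; +3 dB make-up → -4.5 dBu.

-4.5 dBu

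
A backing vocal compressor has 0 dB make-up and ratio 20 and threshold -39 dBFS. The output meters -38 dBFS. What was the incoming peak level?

-19 dBFS

The compressed level sits -38 − (-39) = 1 dB over threshold.
Undo the ratio: input overshoot = 1 × 20 = 20 dB, giving input = -19 dBFS.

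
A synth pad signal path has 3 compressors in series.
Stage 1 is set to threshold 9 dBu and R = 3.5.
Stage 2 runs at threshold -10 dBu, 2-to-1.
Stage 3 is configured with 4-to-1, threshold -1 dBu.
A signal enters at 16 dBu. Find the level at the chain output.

-0.625 dBu

Stage 1: 7 dB above 9 dBu, reduced 3.5:1 to 2 dB above → 11 dBu.
Stage 2: 11 dBu is 21 dB over -10 dBu; at 2:1 that becomes 10.5 dB over, giving 0.5 dBu.
Stage 3: 1.5 dB above -1 dBu, reduced 4:1 to 0.375 dB above → -0.625 dBu.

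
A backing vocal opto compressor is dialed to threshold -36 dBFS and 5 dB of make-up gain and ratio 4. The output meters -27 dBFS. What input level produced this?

Remove make-up: -27 − 5 = -32 dBFS.
The compressed level sits -32 − (-36) = 4 dB over threshold.
Undo the ratio: input overshoot = 4 × 4 = 16 dB, giving input = -20 dBFS.

-20 dBFS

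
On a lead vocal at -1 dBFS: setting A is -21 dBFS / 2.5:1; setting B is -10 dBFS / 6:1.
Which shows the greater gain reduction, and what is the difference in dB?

A, by 4.5 dB

A: overshoot 20 dB → output overshoot 8 dB → GR 12 dB.
B: overshoot 9 dB → output overshoot 1.5 dB → GR 7.5 dB.
A reduces 4.5 dB more.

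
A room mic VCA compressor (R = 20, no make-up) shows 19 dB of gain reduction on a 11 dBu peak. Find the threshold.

-9 dBu

Gain reduction = 11 − (-8) = 19 dB; output overshoot = GR / (R − 1) = 19 / 19 = 1 dB.
Threshold = output − output overshoot = -8 − 1 = -9 dBu.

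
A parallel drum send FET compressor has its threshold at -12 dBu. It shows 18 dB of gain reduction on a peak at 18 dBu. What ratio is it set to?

Input overshoot = 18 − (-12) = 30 dB.
Output overshoot = 30 − 18 = 12 dB.
Ratio = input overshoot / output overshoot = 30 / 12 = 2.5.

2.5:1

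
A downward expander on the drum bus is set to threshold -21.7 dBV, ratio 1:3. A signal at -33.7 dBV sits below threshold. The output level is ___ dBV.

-57.7 dBV

Undershoot = (-21.7) − (-33.7) = 12 dB.
At 1:3, that expands to 36 dB under threshold.
Output = -21.7 − 36 = -57.7 dBV.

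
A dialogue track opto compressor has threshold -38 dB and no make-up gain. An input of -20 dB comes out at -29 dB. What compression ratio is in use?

Input overshoot = -20 − (-38) = 18 dB; output overshoot = -29 − (-38) = 9 dB.
Ratio = 18 / 9 = 2.

2:1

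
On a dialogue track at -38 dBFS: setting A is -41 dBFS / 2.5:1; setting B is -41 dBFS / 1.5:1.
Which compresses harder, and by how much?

A, by 0.8 dB

A: overshoot 3 dB → output overshoot 1.2 dB → GR 1.8 dB.
B: overshoot 3 dB → output overshoot 2 dB → GR 1 dB.
A applies 0.8 dB more gain reduction.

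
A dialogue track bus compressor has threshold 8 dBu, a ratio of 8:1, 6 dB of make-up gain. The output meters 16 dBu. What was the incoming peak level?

24 dBu

Stripping the +6 dB make-up gives 10 dBu at the gain stage.
Post-compression overshoot = 10 − 8 = 2 dB.
Input overshoot = R × output overshoot = 16 dB → input = 8 + 16 = 24 dBu.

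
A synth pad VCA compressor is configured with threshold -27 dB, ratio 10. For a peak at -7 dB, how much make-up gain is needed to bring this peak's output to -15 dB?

Without make-up, output = threshold + overshoot/10 = -27 + 2 = -25 dB.
Gap to target: 10 dB.

10 dB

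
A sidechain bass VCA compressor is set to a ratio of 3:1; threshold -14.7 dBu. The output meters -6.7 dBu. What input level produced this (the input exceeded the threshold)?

Post-compression overshoot = -6.7 − (-14.7) = 8 dB.
Undo the ratio: input overshoot = 8 × 3 = 24 dB, giving input = 9.3 dBu.

9.3 dBu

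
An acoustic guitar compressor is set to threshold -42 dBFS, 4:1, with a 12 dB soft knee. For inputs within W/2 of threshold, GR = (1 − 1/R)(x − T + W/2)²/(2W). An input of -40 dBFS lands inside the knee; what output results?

x − T + W/2 = -40 − (-42) + 6 = 8.
GR = (1 − 1/4) × 8² / 24 = 0.75 × 64 / 24 = 2 dB.
Output = -40 − 2 = -42 dBFS.

-42 dBFS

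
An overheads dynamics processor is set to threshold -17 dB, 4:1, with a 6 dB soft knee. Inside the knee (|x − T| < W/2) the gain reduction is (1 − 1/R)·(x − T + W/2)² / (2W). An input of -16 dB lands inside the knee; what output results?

x − T + W/2 = -16 − (-17) + 3 = 4.
GR = (1 − 1/4) × 4² / 12 = 0.75 × 16 / 12 = 1 dB.
Output = -16 − 1 = -17 dB.

-17 dB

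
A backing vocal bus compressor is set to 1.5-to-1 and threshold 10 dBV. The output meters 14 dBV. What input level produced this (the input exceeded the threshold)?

16 dBV

That's 4 dB above the 10 dBV threshold.
Undo the ratio: input overshoot = 4 × 1.5 = 6 dB, giving input = 16 dBV.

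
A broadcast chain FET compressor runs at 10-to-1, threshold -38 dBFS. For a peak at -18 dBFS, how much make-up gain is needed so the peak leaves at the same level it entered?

18 dB

The peak compresses to -38 + 20/10 = -36 dBFS.
To reach -18 dBFS requires -18 − (-36) = 18 dB of make-up.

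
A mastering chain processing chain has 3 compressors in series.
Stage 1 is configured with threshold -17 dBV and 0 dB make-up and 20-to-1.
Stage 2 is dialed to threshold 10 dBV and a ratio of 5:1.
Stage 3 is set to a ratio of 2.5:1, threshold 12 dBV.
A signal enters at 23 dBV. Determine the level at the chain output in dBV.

-15 dBV

Stage 1: 40 dB above -17 dBV, reduced 20:1 to 2 dB above → -15 dBV.
Stage 2: -15 dBV ≤ 10 dBV, so stage 2 doesn't engage; output -15 dBV.
Stage 3: below threshold (-15 ≤ 12); passes unchanged; output -15 dBV.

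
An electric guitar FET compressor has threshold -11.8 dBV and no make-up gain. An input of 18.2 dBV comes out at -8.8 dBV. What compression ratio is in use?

Input overshoot = 18.2 − (-11.8) = 30 dB; output overshoot = -8.8 − (-11.8) = 3 dB.
Ratio = 30 / 3 = 10.

10:1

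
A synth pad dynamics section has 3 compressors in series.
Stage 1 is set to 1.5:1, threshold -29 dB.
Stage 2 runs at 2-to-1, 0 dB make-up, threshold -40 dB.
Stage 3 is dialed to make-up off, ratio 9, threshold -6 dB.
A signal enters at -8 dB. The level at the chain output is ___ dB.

-27.5 dB

Stage 1: -8 dB is 21 dB over -29 dB; at 1.5:1 that becomes 14 dB over, giving -15 dB.
Stage 2: 25 dB above -40 dB, reduced 2:1 to 12.5 dB above → -27.5 dB.
Stage 3: below threshold (-27.5 ≤ -6); passes unchanged; output -27.5 dB.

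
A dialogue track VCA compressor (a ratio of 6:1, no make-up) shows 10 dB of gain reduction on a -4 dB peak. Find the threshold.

Gain reduction = -4 − (-14) = 10 dB; output overshoot = GR / (R − 1) = 10 / 5 = 2 dB.
Threshold = output − output overshoot = -14 − 2 = -16 dB.

-16 dB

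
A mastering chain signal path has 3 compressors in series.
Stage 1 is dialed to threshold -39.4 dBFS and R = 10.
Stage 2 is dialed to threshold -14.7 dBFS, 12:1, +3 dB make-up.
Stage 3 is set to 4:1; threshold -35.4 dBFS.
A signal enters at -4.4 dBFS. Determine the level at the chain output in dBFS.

Stage 1: overshoot 35 dB → 35/10 = 3.5 dB → -35.9 dBFS.
Stage 2: below threshold (-35.9 ≤ -14.7); passes unchanged; make-up brings it to -32.9 dBFS.
Stage 3: -32.9 dBFS is 2.5 dB over -35.4 dBFS; at 4:1 that becomes 0.625 dB over, giving -34.775 dBFS.

-34.775 dBFS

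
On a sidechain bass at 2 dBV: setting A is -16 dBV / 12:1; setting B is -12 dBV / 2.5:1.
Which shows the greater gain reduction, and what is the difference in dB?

A: overshoot 18 dB → output overshoot 1.5 dB → GR 16.5 dB.
B: overshoot 14 dB → output overshoot 5.6 dB → GR 8.4 dB.
Difference: 8.1 dB in favour of A.

A, by 8.1 dB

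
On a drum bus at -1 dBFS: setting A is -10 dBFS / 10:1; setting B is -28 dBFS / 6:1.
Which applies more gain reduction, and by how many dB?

B, by 14.4 dB

A: 9 dB over, compressed to 0.9 dB over, so 8.1 dB of GR.
B: 27 dB over, compressed to 4.5 dB over, so 22.5 dB of GR.
Difference: 14.4 dB in favour of B.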